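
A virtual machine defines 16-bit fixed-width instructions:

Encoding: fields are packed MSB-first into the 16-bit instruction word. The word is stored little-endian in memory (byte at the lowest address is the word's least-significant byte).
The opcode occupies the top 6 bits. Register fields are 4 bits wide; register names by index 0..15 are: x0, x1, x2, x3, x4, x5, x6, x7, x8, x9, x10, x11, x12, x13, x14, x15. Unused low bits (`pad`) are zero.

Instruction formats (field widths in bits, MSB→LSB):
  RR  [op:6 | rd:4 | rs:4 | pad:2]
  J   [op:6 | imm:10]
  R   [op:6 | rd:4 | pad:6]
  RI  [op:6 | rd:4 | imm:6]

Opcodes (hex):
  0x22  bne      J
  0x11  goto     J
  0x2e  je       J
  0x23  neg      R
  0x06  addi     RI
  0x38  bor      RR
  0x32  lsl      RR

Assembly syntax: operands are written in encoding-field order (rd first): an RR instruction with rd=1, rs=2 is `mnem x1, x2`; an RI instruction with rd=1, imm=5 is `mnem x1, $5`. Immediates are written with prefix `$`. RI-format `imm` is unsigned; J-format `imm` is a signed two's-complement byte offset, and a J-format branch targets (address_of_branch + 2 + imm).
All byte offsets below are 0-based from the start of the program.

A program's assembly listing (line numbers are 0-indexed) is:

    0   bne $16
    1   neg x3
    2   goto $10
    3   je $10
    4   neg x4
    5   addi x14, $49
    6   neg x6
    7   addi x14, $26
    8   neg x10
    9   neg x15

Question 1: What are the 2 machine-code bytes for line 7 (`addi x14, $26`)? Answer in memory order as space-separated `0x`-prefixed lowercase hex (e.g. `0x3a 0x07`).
0x9a 0x1b

line 7 (addi): pack op=0x6:6|rd=14:4|imm=26:6 = 0x1b9a; little→ 9a 1b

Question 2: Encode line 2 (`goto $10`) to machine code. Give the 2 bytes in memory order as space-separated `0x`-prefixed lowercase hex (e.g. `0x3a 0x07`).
L2: goto op=0x11:6|imm=10:10 ⇒ 0x440a ⇒ little 0a 44

0x0a 0x44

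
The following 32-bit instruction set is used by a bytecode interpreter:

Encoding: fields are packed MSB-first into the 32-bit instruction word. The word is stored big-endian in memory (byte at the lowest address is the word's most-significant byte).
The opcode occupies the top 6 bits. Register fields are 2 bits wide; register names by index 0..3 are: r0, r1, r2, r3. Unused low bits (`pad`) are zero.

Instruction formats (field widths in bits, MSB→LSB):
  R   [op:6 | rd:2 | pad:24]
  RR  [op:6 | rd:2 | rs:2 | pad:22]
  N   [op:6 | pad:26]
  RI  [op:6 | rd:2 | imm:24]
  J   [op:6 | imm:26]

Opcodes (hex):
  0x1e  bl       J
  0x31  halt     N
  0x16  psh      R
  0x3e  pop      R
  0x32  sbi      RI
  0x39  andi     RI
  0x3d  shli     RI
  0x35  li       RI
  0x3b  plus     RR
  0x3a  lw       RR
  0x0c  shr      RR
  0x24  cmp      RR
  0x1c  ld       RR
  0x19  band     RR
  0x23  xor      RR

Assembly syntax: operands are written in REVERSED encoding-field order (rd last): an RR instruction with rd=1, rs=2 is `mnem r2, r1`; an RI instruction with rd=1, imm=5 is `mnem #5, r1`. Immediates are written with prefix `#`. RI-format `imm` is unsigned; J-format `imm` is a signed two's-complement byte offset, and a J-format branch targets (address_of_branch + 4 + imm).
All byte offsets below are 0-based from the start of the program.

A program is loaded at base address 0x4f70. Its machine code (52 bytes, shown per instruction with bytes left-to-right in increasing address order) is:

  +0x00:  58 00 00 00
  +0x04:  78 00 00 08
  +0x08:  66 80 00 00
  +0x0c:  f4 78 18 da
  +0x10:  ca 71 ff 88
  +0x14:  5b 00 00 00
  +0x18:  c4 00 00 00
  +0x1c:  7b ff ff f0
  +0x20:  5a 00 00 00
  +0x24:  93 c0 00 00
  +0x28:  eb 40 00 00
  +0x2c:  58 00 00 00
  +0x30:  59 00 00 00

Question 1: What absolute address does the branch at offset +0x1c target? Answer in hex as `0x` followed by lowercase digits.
off 0x1c: read 7b ff ff f0 as big → 0x7bfffff0
  top 6b → 0x1e → bl [J]
  [25:0] imm=67108848 (s26→-16) = #-16
  target = base 0x4f70 + off 0x1c + 4 + imm -16 = 0x4f80

0x4f80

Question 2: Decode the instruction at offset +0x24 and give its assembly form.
cmp r3, r3

+0x24: 93 c0 00 00 ⇒ word 0x93c00000 (big)
  opcode bits[31:26]=0x24: cmp/RR
  rd: (w>>24)&0x3=0x3 → r3
  rs: (w>>22)&0x3=0x3 → r3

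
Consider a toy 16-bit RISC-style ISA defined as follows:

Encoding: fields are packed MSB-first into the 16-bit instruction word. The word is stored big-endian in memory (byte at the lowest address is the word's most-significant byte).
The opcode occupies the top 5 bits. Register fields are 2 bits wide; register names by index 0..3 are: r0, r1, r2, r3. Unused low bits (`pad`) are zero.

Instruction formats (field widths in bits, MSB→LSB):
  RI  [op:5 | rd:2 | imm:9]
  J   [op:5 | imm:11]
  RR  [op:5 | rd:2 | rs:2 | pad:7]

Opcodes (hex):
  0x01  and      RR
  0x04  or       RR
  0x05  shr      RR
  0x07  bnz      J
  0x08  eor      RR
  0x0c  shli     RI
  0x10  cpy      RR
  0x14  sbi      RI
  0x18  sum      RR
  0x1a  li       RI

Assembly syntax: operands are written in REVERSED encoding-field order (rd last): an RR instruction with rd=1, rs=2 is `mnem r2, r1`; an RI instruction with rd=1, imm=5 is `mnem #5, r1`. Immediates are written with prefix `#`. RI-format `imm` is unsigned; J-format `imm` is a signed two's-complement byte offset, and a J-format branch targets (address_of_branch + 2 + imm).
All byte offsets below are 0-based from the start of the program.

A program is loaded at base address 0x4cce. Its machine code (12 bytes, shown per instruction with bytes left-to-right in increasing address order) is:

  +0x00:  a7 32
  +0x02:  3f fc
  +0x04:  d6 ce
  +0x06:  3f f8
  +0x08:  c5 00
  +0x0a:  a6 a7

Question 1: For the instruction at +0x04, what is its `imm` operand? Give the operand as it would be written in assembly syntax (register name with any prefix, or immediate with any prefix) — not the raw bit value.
@+04  big-endian(d6 ce) = 0xd6ce
  opcode bits[15:11]=0x1a: li/RI
  rd@[10:9]=0x3 ⇒ r3
  imm@[8:0]=0xce ⇒ #206

#206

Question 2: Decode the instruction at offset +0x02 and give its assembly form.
bnz #-4

@+02  big-endian(3f fc) = 0x3ffc
  op=0x3ffc>>11=0x7 ⇒ bnz (J)
  imm: (w>>0)&0x7ff=0x7fc (s11→-4) → #-4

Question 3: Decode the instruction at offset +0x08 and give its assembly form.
sum r2, r2

@+08  big-endian(c5 00) = 0xc500
  op=0xc500>>11=0x18 ⇒ sum (RR)
  rd: (w>>9)&0x3=0x2 → r2
  rs: (w>>7)&0x3=0x2 → r2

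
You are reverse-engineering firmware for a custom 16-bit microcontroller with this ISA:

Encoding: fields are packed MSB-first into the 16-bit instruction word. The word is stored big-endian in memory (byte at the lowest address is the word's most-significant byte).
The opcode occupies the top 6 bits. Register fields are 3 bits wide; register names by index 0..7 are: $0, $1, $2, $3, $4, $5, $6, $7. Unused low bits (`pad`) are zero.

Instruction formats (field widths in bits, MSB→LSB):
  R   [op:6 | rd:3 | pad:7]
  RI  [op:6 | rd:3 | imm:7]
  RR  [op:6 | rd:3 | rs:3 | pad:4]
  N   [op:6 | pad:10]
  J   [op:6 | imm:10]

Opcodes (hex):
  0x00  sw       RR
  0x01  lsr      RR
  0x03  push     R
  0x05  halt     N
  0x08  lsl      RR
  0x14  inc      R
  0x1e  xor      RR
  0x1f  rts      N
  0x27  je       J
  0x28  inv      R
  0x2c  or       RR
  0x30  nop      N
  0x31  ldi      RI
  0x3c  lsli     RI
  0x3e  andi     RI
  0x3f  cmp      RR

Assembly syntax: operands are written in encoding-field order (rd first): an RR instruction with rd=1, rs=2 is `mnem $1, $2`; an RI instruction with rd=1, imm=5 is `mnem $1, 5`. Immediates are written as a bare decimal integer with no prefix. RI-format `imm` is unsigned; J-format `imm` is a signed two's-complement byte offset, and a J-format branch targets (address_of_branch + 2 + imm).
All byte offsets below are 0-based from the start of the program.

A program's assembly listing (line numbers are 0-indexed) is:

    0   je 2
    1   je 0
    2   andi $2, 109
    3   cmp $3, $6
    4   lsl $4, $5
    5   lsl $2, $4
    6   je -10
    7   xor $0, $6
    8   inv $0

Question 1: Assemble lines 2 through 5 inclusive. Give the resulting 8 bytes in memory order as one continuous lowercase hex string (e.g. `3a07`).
f96dfde022502140

line 2 (andi): pack op=0x3e:6|rd=2:3|imm=109:7 = 0xf96d; big→ f9 6d
line 3 (cmp): pack op=0x3f:6|rd=3:3|rs=6:3|pad=0:4 = 0xfde0; big→ fd e0
line 4 (lsl): pack op=0x8:6|rd=4:3|rs=5:3|pad=0:4 = 0x2250; big→ 22 50
line 5 (lsl): pack op=0x8:6|rd=2:3|rs=4:3|pad=0:4 = 0x2140; big→ 21 40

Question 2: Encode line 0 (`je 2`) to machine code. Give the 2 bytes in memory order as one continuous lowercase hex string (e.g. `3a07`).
L0: je op=0x27:6|imm=2:10 ⇒ 0x9c02 ⇒ big 9c 02

9c02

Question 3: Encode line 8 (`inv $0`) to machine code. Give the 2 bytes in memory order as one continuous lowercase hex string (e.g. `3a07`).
L8: inv op=0x28:6|rd=0:3|pad=0:7 ⇒ 0xa000 ⇒ big a0 00

a000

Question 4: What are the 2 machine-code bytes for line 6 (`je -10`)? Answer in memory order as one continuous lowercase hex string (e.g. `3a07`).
9ff6

L6: je op=0x27:6|imm=-10:10 ⇒ 0x9ff6 ⇒ big 9f f6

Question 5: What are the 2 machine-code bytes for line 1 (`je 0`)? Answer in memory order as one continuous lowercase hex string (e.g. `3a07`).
L1: je op=0x27:6|imm=0:10 ⇒ 0x9c00 ⇒ big 9c 00

9c00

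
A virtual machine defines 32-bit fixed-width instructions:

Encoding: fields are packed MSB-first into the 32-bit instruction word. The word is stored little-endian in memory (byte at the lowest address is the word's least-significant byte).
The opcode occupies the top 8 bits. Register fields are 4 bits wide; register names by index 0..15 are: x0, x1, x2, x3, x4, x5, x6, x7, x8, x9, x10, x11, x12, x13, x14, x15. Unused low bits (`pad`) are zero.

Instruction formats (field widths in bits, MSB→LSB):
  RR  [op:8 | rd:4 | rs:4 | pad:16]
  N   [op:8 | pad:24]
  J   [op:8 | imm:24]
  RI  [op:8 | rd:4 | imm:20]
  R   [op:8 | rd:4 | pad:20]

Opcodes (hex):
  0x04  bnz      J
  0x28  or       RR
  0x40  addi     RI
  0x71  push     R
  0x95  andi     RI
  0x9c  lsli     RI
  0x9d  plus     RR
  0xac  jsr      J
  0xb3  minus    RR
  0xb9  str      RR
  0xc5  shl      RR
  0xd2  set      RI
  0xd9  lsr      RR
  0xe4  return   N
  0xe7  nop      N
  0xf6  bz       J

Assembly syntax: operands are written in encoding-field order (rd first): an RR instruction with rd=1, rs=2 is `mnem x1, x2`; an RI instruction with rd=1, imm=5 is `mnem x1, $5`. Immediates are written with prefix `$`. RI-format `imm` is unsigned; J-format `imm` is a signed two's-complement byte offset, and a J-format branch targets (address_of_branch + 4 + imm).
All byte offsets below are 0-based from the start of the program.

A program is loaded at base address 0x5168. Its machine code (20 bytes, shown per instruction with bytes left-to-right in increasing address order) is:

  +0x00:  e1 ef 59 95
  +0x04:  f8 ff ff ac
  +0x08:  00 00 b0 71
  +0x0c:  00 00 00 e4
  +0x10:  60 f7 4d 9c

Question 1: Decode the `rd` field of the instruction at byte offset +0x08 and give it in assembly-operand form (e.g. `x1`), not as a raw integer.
x11

off 0x08: read 00 00 b0 71 as little → 0x71b00000
  opcode bits[31:24]=0x71: push/R
  rd@[23:20]=0xb ⇒ x11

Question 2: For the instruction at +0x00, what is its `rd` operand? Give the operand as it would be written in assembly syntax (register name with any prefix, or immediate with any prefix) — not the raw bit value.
@+00  little-endian(e1 ef 59 95) = 0x9559efe1
  op=0x9559efe1>>24=0x95 ⇒ andi (RI)
  [23:20] rd=5 = x5
  [19:0] imm=651233 = $651233

x5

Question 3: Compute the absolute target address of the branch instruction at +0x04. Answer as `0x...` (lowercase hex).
[04] f8 ff ff ac → 0xacfffff8
  opcode bits[31:24]=0xac: jsr/J
  [23:0] imm=16777208 (s24→-8) = $-8
  target = base 0x5168 + off 0x04 + 4 + imm -8 = 0x5168

0x5168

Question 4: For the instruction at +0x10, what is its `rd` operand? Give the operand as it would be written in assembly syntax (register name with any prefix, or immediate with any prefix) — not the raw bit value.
x4

@+10  little-endian(60 f7 4d 9c) = 0x9c4df760
  top 8b → 0x9c → lsli [RI]
  [23:20] rd=4 = x4
  [19:0] imm=915296 = $915296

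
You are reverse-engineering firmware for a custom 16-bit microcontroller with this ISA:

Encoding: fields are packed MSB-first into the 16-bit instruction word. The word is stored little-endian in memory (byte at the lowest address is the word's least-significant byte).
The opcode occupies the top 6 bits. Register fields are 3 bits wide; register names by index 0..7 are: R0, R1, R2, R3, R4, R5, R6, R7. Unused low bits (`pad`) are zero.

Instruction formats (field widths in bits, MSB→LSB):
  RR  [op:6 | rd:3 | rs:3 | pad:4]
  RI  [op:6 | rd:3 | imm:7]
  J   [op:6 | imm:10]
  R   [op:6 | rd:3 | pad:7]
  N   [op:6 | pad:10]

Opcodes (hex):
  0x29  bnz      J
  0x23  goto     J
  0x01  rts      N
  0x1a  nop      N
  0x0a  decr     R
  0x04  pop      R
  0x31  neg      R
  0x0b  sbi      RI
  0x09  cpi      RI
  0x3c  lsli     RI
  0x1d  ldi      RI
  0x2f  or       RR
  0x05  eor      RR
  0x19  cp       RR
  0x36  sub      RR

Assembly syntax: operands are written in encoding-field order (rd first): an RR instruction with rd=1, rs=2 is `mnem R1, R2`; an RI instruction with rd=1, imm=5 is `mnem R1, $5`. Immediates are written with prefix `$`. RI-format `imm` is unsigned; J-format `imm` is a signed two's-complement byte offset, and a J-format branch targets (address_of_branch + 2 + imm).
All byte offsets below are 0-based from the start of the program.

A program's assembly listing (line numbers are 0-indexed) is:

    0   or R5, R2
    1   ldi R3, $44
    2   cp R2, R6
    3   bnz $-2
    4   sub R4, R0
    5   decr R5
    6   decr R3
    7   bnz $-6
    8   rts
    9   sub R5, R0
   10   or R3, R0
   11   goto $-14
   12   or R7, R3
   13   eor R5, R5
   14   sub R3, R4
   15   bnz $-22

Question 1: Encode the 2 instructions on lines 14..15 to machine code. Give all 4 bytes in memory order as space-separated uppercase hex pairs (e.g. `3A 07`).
line 14 (sub): pack op=0x36:6|rd=3:3|rs=4:3|pad=0:4 = 0xd9c0; little→ c0 d9
line 15 (bnz): pack op=0x29:6|imm=-22:10 = 0xa7ea; little→ ea a7

C0 D9 EA A7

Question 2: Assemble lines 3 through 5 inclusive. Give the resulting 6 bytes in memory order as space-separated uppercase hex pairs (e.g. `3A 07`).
line 3 (bnz): pack op=0x29:6|imm=-2:10 = 0xa7fe; little→ fe a7
line 4 (sub): pack op=0x36:6|rd=4:3|rs=0:3|pad=0:4 = 0xda00; little→ 00 da
line 5 (decr): pack op=0xa:6|rd=5:3|pad=0:7 = 0x2a80; little→ 80 2a

FE A7 00 DA 80 2A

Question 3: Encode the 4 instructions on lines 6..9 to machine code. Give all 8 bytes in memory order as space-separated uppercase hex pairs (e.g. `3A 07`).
line 6 (decr): pack op=0xa:6|rd=3:3|pad=0:7 = 0x2980; little→ 80 29
line 7 (bnz): pack op=0x29:6|imm=-6:10 = 0xa7fa; little→ fa a7
line 8 (rts): pack op=0x1:6|pad=0:10 = 0x0400; little→ 00 04
line 9 (sub): pack op=0x36:6|rd=5:3|rs=0:3|pad=0:4 = 0xda80; little→ 80 da

80 29 FA A7 00 04 80 DA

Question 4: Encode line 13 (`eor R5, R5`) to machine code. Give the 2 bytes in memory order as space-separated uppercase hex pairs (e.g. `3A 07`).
D0 16

L13: eor op=0x5:6|rd=5:3|rs=5:3|pad=0:4 ⇒ 0x16d0 ⇒ little d0 16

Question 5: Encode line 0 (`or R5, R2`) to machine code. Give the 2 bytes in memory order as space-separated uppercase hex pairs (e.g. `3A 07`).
A0 BE

0. or fields op=0x2f:6|rd=5:3|rs=2:3|pad=0:4 → word bea0h → a0 be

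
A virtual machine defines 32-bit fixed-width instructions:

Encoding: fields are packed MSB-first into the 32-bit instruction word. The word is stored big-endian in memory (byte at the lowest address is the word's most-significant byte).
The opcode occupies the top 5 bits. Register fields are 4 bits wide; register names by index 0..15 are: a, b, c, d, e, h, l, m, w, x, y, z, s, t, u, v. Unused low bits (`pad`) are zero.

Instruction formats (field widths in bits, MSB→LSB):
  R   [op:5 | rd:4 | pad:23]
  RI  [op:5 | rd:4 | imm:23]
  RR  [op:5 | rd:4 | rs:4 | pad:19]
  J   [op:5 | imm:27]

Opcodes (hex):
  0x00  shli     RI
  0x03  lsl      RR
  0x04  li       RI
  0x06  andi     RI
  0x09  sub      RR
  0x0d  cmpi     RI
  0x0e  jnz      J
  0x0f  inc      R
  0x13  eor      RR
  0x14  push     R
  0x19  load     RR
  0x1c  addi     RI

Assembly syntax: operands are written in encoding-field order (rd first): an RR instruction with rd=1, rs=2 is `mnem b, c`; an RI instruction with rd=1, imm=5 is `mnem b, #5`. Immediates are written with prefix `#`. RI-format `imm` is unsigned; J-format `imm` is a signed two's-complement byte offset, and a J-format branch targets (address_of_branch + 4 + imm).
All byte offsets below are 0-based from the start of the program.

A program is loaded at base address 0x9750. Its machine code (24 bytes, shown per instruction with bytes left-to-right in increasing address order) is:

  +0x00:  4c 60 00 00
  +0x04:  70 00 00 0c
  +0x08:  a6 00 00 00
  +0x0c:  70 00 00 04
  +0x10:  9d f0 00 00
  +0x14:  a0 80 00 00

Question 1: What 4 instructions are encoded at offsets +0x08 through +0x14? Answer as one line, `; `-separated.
off 0x08: read a6 00 00 00 as big → 0xa6000000
  opcode bits[31:27]=0x14: push/R
  rd@[26:23]=0xc ⇒ s
off 0x0c: read 70 00 00 04 as big → 0x70000004
  opcode bits[31:27]=0xe: jnz/J
  imm@[26:0]=0x4 ⇒ #4
off 0x10: read 9d f0 00 00 as big → 0x9df00000
  opcode bits[31:27]=0x13: eor/RR
  rd@[26:23]=0xb ⇒ z
  rs@[22:19]=0xe ⇒ u
off 0x14: read a0 80 00 00 as big → 0xa0800000
  opcode bits[31:27]=0x14: push/R
  rd@[26:23]=0x1 ⇒ b

push s; jnz #4; eor z, u; push b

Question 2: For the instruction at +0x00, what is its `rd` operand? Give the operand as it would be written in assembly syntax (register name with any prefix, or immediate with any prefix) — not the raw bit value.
off 0x00: read 4c 60 00 00 as big → 0x4c600000
  top 5b → 0x9 → sub [RR]
  [26:23] rd=8 = w
  [22:19] rs=12 = s

w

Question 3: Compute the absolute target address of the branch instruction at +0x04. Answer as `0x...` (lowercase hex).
0x9764

[04] 70 00 00 0c → 0x7000000c
  top 5b → 0xe → jnz [J]
  imm@[26:0]=0xc ⇒ #12
  target = base 0x9750 + off 0x04 + 4 + imm 12 = 0x9764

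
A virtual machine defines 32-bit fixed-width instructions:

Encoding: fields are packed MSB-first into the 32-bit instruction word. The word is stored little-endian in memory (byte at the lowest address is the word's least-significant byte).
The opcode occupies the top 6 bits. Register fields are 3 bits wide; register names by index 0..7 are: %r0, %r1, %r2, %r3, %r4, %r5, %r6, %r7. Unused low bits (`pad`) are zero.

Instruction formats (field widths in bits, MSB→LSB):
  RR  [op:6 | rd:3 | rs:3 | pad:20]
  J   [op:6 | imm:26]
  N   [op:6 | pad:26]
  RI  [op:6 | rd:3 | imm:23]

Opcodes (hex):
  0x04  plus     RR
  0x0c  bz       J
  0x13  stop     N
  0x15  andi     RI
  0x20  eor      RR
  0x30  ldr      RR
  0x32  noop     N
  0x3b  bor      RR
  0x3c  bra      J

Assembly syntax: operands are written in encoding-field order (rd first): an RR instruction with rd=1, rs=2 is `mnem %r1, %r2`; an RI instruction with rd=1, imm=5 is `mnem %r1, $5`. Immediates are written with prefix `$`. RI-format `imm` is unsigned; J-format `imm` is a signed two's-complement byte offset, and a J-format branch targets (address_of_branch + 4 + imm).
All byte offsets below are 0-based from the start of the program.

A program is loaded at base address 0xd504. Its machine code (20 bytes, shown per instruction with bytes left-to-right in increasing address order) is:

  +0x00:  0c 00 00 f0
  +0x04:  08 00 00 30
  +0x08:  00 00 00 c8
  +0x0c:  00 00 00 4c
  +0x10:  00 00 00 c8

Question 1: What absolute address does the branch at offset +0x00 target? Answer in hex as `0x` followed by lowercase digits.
off 0x00: read 0c 00 00 f0 as little → 0xf000000c
  top 6b → 0x3c → bra [J]
  imm: (w>>0)&0x3ffffff=0xc → $12
  target = base 0xd504 + off 0x00 + 4 + imm 12 = 0xd514

0xd514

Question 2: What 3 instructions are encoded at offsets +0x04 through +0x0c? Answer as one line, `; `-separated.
[04] 08 00 00 30 → 0x30000008
  opcode bits[31:26]=0xc: bz/J
  [25:0] imm=8 = $8
[08] 00 00 00 c8 → 0xc8000000
  opcode bits[31:26]=0x32: noop/N
[0c] 00 00 00 4c → 0x4c000000
  opcode bits[31:26]=0x13: stop/N

bz $8; noop; stop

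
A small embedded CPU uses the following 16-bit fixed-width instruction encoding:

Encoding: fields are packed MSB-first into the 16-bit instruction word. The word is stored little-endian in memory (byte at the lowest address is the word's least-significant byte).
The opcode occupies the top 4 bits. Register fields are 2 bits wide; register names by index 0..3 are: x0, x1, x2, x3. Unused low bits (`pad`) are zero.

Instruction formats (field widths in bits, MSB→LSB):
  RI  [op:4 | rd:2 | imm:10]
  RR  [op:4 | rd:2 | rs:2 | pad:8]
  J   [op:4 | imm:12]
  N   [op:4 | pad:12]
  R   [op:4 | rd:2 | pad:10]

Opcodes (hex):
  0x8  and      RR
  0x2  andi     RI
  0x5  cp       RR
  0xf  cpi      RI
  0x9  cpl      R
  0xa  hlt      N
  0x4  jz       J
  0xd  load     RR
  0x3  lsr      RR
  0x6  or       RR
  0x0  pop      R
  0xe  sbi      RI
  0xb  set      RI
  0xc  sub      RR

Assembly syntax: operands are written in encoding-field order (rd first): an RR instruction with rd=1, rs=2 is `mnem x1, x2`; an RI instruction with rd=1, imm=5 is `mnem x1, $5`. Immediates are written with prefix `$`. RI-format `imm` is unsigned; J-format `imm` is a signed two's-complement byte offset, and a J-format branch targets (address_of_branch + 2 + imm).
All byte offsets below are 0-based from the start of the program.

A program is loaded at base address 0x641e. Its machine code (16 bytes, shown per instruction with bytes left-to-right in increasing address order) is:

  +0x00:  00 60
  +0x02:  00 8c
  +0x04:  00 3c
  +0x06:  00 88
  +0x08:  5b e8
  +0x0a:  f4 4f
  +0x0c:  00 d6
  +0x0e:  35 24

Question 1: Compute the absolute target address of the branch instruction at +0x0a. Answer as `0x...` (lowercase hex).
@+0a  little-endian(f4 4f) = 0x4ff4
  top 4b → 0x4 → jz [J]
  [11:0] imm=4084 (s12→-12) = $-12
  target = base 0x641e + off 0x0a + 2 + imm -12 = 0x641e

0x641e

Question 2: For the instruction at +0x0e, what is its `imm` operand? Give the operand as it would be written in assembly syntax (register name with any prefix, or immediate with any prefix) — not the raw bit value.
$53

@+0e  little-endian(35 24) = 0x2435
  top 4b → 0x2 → andi [RI]
  [11:10] rd=1 = x1
  [9:0] imm=53 = $53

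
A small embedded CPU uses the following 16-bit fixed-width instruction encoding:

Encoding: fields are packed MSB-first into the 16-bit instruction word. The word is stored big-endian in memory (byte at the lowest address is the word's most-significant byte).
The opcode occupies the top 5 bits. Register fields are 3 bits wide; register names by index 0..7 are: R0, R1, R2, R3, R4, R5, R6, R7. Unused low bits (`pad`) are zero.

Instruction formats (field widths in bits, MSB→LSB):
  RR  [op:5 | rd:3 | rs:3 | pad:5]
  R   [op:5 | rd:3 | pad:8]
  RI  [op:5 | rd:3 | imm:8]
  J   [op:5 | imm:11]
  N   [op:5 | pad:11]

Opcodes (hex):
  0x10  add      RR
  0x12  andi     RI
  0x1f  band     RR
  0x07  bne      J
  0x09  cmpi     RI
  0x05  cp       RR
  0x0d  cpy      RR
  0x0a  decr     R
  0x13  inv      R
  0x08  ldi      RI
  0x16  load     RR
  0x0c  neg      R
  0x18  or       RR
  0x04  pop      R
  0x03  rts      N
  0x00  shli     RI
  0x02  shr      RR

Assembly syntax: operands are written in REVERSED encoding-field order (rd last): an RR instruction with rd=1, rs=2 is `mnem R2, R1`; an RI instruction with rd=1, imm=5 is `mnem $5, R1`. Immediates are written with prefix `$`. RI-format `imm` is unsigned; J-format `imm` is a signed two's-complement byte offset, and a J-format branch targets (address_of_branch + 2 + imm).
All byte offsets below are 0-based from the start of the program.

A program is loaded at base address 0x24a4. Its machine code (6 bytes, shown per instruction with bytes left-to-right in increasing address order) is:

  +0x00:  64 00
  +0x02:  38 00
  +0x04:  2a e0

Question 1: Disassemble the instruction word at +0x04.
[04] 2a e0 → 0x2ae0
  op=0x2ae0>>11=0x5 ⇒ cp (RR)
  [10:8] rd=2 = R2
  [7:5] rs=7 = R7

cp R7, R2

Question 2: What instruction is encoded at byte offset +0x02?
[02] 38 00 → 0x3800
  top 5b → 0x7 → bne [J]
  [10:0] imm=0 = $0

bne $0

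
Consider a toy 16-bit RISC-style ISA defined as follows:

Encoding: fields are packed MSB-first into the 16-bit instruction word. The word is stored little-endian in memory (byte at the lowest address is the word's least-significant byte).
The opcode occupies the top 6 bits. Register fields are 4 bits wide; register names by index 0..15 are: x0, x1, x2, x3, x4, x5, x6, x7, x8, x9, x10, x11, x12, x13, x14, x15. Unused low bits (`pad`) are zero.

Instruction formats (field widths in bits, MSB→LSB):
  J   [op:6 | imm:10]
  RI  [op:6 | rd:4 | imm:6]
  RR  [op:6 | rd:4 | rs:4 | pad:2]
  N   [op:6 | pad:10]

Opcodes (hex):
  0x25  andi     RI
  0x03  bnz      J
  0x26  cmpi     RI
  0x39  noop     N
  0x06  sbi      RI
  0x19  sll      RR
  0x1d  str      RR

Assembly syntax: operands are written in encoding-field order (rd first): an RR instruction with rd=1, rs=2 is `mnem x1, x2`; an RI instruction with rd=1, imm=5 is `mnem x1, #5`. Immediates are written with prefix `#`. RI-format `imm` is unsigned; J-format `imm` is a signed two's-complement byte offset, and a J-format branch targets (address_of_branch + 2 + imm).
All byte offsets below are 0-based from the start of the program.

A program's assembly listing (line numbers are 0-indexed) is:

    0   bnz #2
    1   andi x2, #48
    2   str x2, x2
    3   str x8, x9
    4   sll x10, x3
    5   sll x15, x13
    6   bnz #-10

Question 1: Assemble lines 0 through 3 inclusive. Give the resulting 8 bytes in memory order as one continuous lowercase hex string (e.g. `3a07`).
0. bnz fields op=0x3:6|imm=2:10 → word 0c02h → 02 0c
1. andi fields op=0x25:6|rd=2:4|imm=48:6 → word 94b0h → b0 94
2. str fields op=0x1d:6|rd=2:4|rs=2:4|pad=0:2 → word 7488h → 88 74
3. str fields op=0x1d:6|rd=8:4|rs=9:4|pad=0:2 → word 7624h → 24 76

020cb09488742476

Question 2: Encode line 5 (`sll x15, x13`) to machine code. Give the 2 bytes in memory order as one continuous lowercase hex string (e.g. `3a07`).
f467

5. sll fields op=0x19:6|rd=15:4|rs=13:4|pad=0:2 → word 67f4h → f4 67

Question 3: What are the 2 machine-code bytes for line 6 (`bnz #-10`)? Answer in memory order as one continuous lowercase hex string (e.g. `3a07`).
6. bnz fields op=0x3:6|imm=-10:10 → word 0ff6h → f6 0f

f60f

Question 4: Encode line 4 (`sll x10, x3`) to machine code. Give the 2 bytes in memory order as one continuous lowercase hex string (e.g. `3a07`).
8c66

4. sll fields op=0x19:6|rd=10:4|rs=3:4|pad=0:2 → word 668ch → 8c 66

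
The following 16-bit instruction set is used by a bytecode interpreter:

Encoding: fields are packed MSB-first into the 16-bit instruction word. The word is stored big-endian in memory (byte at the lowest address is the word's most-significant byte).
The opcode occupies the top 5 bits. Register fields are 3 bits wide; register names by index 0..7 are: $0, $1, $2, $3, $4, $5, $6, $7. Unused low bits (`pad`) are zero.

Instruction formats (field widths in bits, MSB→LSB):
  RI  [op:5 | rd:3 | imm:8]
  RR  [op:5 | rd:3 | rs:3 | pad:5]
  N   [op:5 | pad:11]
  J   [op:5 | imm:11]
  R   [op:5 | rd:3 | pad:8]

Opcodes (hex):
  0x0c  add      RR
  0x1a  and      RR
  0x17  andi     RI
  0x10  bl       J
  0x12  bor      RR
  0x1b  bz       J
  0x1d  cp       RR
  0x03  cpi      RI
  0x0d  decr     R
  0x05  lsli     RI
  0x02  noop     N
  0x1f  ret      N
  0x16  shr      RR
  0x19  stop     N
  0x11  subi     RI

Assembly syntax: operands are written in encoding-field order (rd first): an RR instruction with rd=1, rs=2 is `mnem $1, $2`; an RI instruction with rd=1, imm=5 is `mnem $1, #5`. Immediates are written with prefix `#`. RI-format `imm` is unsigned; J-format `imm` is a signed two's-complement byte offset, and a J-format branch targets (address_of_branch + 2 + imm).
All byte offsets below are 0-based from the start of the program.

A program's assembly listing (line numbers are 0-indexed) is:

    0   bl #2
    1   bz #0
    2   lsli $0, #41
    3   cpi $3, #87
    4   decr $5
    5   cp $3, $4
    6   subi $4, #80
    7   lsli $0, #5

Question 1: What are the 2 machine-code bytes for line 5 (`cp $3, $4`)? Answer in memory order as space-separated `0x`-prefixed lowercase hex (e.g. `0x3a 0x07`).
0xeb 0x80

5. cp fields op=0x1d:5|rd=3:3|rs=4:3|pad=0:5 → word eb80h → eb 80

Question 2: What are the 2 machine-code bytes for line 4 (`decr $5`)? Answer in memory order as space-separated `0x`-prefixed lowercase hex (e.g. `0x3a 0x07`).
L4: decr op=0xd:5|rd=5:3|pad=0:8 ⇒ 0x6d00 ⇒ big 6d 00

0x6d 0x00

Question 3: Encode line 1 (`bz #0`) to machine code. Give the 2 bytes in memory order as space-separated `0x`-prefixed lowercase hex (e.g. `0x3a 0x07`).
0xd8 0x00

L1: bz op=0x1b:5|imm=0:11 ⇒ 0xd800 ⇒ big d8 00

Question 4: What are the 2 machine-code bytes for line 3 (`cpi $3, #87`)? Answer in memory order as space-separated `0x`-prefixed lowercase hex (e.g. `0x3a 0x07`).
0x1b 0x57

line 3 (cpi): pack op=0x3:5|rd=3:3|imm=87:8 = 0x1b57; big→ 1b 57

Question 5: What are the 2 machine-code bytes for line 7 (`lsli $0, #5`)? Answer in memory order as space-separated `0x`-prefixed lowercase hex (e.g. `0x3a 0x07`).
7. lsli fields op=0x5:5|rd=0:3|imm=5:8 → word 2805h → 28 05

0x28 0x05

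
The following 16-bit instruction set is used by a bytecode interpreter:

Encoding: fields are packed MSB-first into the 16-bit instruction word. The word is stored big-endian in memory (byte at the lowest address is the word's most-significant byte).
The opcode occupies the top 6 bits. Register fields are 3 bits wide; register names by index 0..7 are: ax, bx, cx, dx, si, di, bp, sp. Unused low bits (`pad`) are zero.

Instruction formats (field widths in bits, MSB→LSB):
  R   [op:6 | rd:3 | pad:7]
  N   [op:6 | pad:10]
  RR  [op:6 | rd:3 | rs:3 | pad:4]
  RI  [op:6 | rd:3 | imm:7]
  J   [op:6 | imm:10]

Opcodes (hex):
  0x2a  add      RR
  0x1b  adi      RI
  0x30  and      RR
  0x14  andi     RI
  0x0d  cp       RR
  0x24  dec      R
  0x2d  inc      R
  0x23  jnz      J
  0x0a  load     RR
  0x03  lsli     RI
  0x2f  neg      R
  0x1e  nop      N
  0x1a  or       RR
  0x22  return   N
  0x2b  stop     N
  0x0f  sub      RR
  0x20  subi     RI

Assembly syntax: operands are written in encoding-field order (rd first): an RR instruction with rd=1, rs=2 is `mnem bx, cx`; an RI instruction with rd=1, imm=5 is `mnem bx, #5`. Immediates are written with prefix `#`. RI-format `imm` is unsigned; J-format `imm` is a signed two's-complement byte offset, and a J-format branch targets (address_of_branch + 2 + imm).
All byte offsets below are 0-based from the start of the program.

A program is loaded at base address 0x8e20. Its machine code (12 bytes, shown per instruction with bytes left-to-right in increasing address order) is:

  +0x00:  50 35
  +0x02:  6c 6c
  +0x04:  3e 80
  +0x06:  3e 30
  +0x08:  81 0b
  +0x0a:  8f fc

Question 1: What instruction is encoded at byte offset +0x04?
sub di, ax

off 0x04: read 3e 80 as big → 0x3e80
  op=0x3e80>>10=0xf ⇒ sub (RR)
  rd: (w>>7)&0x7=0x5 → di
  rs: (w>>4)&0x7=0x0 → ax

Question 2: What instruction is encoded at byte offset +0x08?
off 0x08: read 81 0b as big → 0x810b
  op=0x810b>>10=0x20 ⇒ subi (RI)
  rd@[9:7]=0x2 ⇒ cx
  imm@[6:0]=0xb ⇒ #11

subi cx, #11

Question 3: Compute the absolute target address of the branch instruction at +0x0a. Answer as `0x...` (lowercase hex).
off 0x0a: read 8f fc as big → 0x8ffc
  top 6b → 0x23 → jnz [J]
  [9:0] imm=1020 (s10→-4) = #-4
  target = base 0x8e20 + off 0x0a + 2 + imm -4 = 0x8e28

0x8e28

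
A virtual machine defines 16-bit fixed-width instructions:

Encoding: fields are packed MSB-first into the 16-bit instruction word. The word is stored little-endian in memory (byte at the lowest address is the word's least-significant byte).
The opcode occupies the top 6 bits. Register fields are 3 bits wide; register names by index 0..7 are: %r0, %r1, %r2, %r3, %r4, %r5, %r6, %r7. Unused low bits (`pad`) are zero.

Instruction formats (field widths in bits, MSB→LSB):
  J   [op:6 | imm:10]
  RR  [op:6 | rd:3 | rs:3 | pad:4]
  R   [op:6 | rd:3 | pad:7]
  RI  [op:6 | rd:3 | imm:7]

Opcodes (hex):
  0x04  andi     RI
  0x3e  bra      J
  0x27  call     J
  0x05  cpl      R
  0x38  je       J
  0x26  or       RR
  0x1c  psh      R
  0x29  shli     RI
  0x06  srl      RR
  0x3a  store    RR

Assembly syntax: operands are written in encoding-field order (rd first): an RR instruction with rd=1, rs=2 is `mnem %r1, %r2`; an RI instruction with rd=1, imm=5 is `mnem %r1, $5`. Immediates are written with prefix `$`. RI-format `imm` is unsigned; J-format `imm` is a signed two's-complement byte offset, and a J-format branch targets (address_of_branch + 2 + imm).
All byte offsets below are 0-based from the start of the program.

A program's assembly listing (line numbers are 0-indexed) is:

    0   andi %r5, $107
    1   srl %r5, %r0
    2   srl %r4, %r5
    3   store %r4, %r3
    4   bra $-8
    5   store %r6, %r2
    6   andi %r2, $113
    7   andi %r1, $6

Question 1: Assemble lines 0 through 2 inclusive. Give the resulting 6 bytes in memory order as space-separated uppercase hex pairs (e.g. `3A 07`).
0. andi fields op=0x4:6|rd=5:3|imm=107:7 → word 12ebh → eb 12
1. srl fields op=0x6:6|rd=5:3|rs=0:3|pad=0:4 → word 1a80h → 80 1a
2. srl fields op=0x6:6|rd=4:3|rs=5:3|pad=0:4 → word 1a50h → 50 1a

EB 12 80 1A 50 1A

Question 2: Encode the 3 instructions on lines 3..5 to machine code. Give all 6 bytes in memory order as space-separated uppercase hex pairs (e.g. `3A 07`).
30 EA F8 FB 20 EB

L3: store op=0x3a:6|rd=4:3|rs=3:3|pad=0:4 ⇒ 0xea30 ⇒ little 30 ea
L4: bra op=0x3e:6|imm=-8:10 ⇒ 0xfbf8 ⇒ little f8 fb
L5: store op=0x3a:6|rd=6:3|rs=2:3|pad=0:4 ⇒ 0xeb20 ⇒ little 20 eb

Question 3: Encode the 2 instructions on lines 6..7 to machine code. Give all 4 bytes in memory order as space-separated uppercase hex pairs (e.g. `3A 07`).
line 6 (andi): pack op=0x4:6|rd=2:3|imm=113:7 = 0x1171; little→ 71 11
line 7 (andi): pack op=0x4:6|rd=1:3|imm=6:7 = 0x1086; little→ 86 10

71 11 86 10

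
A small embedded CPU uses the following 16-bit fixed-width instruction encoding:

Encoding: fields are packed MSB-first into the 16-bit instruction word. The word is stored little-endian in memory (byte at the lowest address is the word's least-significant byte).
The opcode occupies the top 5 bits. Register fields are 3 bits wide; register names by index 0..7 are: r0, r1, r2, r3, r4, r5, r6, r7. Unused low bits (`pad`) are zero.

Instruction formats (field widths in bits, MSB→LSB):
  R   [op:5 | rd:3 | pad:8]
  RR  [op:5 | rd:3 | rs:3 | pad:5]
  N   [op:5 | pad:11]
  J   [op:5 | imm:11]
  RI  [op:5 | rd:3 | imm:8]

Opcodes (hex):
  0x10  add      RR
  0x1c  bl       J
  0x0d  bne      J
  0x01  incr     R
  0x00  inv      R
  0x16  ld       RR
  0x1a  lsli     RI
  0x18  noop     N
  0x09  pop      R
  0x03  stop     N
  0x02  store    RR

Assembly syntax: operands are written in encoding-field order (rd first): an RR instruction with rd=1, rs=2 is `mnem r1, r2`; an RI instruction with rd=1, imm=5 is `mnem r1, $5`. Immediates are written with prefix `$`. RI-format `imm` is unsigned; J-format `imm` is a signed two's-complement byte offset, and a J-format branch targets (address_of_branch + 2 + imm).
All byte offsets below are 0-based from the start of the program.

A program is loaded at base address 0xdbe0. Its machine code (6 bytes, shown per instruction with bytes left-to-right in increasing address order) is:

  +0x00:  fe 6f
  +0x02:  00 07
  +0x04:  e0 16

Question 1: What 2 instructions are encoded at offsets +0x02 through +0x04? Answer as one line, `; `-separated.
inv r7; store r6, r7

+0x02: 00 07 ⇒ word 0x0700 (little)
  op=0x0700>>11=0x0 ⇒ inv (R)
  rd: (w>>8)&0x7=0x7 → r7
+0x04: e0 16 ⇒ word 0x16e0 (little)
  op=0x16e0>>11=0x2 ⇒ store (RR)
  rd: (w>>8)&0x7=0x6 → r6
  rs: (w>>5)&0x7=0x7 → r7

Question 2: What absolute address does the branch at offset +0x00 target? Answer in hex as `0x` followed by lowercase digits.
[00] fe 6f → 0x6ffe
  op=0x6ffe>>11=0xd ⇒ bne (J)
  [10:0] imm=2046 (s11→-2) = $-2
  target = base 0xdbe0 + off 0x00 + 2 + imm -2 = 0xdbe0

0xdbe0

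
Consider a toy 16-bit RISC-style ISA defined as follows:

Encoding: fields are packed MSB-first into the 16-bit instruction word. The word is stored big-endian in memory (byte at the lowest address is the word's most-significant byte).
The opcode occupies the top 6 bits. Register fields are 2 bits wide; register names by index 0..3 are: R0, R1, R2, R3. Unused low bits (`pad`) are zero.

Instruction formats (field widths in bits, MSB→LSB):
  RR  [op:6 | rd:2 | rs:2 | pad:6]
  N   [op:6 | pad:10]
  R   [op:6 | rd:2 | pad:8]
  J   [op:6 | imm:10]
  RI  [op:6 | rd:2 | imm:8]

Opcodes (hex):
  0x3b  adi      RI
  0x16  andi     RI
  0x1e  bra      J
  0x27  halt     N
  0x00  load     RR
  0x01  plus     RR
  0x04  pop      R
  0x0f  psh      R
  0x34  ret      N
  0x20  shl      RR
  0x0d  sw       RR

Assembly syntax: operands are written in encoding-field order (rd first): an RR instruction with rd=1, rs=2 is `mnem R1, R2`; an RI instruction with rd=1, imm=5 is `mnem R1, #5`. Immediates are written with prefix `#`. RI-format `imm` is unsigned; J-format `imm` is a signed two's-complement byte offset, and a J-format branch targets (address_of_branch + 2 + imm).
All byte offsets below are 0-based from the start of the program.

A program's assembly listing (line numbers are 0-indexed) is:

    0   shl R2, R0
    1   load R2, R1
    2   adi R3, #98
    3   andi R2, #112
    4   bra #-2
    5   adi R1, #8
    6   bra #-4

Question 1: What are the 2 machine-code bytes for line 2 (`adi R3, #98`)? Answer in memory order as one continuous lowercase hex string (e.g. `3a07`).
ef62

2. adi fields op=0x3b:6|rd=3:2|imm=98:8 → word ef62h → ef 62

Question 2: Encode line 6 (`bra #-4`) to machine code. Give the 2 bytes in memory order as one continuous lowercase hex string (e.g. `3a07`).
7bfc

6. bra fields op=0x1e:6|imm=-4:10 → word 7bfch → 7b fc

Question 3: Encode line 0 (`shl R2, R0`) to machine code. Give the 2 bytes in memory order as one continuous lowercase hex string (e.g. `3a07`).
8200

0. shl fields op=0x20:6|rd=2:2|rs=0:2|pad=0:6 → word 8200h → 82 00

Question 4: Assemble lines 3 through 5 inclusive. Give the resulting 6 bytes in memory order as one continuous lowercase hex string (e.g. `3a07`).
5a707bfeed08

line 3 (andi): pack op=0x16:6|rd=2:2|imm=112:8 = 0x5a70; big→ 5a 70
line 4 (bra): pack op=0x1e:6|imm=-2:10 = 0x7bfe; big→ 7b fe
line 5 (adi): pack op=0x3b:6|rd=1:2|imm=8:8 = 0xed08; big→ ed 08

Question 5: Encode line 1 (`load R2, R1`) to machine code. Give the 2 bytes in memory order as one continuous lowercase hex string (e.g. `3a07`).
1. load fields op=0x0:6|rd=2:2|rs=1:2|pad=0:6 → word 0240h → 02 40

0240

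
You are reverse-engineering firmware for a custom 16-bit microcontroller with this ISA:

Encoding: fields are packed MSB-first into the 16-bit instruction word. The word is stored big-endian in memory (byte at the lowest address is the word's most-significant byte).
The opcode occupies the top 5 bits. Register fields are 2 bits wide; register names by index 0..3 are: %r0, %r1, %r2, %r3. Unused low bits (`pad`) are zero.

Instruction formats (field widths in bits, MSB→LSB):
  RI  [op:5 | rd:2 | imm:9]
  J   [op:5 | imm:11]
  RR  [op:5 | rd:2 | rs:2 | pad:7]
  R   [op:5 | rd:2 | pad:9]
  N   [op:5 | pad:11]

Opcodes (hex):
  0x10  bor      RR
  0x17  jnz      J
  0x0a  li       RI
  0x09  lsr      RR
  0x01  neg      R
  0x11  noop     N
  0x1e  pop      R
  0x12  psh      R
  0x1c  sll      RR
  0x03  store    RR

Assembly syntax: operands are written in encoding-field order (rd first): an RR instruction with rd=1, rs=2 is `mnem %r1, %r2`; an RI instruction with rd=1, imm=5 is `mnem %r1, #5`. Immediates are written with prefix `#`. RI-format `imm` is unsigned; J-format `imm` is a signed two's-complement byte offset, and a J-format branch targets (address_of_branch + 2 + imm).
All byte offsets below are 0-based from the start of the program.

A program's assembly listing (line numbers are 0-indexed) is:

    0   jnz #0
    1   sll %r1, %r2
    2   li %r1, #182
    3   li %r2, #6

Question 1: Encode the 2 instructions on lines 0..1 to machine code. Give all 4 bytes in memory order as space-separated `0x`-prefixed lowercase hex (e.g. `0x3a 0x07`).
0. jnz fields op=0x17:5|imm=0:11 → word b800h → b8 00
1. sll fields op=0x1c:5|rd=1:2|rs=2:2|pad=0:7 → word e300h → e3 00

0xb8 0x00 0xe3 0x00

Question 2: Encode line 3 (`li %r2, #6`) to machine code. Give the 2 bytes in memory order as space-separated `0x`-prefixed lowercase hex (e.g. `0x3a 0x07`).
0x54 0x06

L3: li op=0xa:5|rd=2:2|imm=6:9 ⇒ 0x5406 ⇒ big 54 06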